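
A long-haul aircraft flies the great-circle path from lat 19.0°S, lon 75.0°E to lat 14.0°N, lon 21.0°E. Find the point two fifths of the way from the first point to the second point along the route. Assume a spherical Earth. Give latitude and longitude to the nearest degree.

≈ lat 6°S, lon 53°E

Write both endpoints as unit vectors p₁, p₂ with components (cos φ cos λ, cos φ sin λ, sin φ).
The central angle between the endpoints is δ = arccos(p₁·p₂) ≈ 1.092 rad (62.6°).
Interpolate at f = 2/5 with slerp weights a = sin((1−f)δ)/sin δ ≈ 0.687, b = sin(fδ)/sin δ ≈ 0.477.
p = a·p₁ + b·p₂ ≈ (0.600, 0.793, -0.108); φ = arcsin(p_z) ≈ -6.21°, λ = atan2(p_y, p_x) ≈ 52.89°.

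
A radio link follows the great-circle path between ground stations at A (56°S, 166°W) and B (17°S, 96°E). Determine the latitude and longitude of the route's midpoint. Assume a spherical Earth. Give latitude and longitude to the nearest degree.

Write both endpoints as unit vectors p₁, p₂ with components (cos φ cos λ, cos φ sin λ, sin φ).
The central angle between the endpoints is δ = arccos(p₁·p₂) ≈ 1.402 rad (80.3°).
Interpolate at f = 1/2 with slerp weights a = sin((1−f)δ)/sin δ ≈ 0.654, b = sin(fδ)/sin δ ≈ 0.654.
p = a·p₁ + b·p₂ ≈ (-0.420, 0.534, -0.734); φ = arcsin(p_z) ≈ -47.20°, λ = atan2(p_y, p_x) ≈ 128.23°.

≈ (47°S, 128°E)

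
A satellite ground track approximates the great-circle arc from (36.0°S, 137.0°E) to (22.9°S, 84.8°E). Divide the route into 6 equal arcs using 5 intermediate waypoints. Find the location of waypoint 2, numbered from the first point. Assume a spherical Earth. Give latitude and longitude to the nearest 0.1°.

≈ (34.1°S, 118.1°E)

From cos δ = sin φ₁ sin φ₂ + cos φ₁ cos φ₂ cos Δλ, the central angle is δ ≈ 0.816 rad (46.7°).
Interpolate at f = 2/6 with slerp weights a = sin((1−f)δ)/sin δ ≈ 0.710, b = sin(fδ)/sin δ ≈ 0.369.
p = a·p₁ + b·p₂ ≈ (-0.390, 0.730, -0.561); φ = arcsin(p_z) ≈ -34.13°, λ = atan2(p_y, p_x) ≈ 118.08°.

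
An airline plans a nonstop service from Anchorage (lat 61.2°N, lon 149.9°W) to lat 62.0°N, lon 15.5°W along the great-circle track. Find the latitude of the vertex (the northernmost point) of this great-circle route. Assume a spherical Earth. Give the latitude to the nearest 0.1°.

The great circle lies in the plane with unit normal n̂ = (p₁ × p₂)/|p₁ × p₂|.
Here n̂_z ≈ +0.205; the vertex latitude is φ_max = arccos|n̂_z| ≈ 78.2°.
Check via Clairaut: cos φ_max = |cos φ₁| · sin C = cos(61.2°)·sin(25.2°) ≈ 0.205, again giving ≈ 78.2°.

≈ 78.2°N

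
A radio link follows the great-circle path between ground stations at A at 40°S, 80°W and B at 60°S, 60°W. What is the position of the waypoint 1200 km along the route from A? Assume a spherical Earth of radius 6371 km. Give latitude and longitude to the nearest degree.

Convert each endpoint to a unit vector on the sphere (x = cos φ cos λ, y = cos φ sin λ, z = sin φ).
The central angle between the endpoints is δ = arccos(p₁·p₂) ≈ 0.411 rad (23.6°). The total great-circle distance is δ·R ≈ 0.411 × 6371 ≈ 2621 km, so the target fraction is f = 1200/2621 ≈ 0.458.
Interpolate at f ≈ 0.458 with slerp weights a = sin((1−f)δ)/sin δ ≈ 0.553, b = sin(fδ)/sin δ ≈ 0.468.
p = a·p₁ + b·p₂ ≈ (0.191, -0.620, -0.761); φ = arcsin(p_z) ≈ -49.56°, λ = atan2(p_y, p_x) ≈ -72.91°.

≈ 50°S, 73°W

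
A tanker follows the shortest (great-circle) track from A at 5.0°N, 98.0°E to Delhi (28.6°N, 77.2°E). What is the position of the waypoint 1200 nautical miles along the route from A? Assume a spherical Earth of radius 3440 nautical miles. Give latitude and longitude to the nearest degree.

≈ 21°N, 85°E

The haversine formula gives a central angle δ ≈ 0.537 rad (30.8°) between the endpoints. The total great-circle distance is δ·R ≈ 0.537 × 3440 ≈ 1847 nmi, so the target fraction is f = 1200/1847 ≈ 0.650.
Interpolate at f ≈ 0.650 with slerp weights a = sin((1−f)δ)/sin δ ≈ 0.365, b = sin(fδ)/sin δ ≈ 0.668.
p = a·p₁ + b·p₂ ≈ (0.079, 0.933, 0.352); φ = arcsin(p_z) ≈ 20.60°, λ = atan2(p_y, p_x) ≈ 85.14°.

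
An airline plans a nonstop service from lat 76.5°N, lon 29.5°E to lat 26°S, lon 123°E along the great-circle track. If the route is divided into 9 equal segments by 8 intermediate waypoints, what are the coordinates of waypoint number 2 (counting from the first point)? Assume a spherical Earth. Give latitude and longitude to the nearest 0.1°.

Write both endpoints as unit vectors p₁, p₂ with components (cos φ cos λ, cos φ sin λ, sin φ).
The central angle between the endpoints is δ = arccos(p₁·p₂) ≈ 2.025 rad (116.0°).
Interpolate at f = 2/9 with slerp weights a = sin((1−f)δ)/sin δ ≈ 1.113, b = sin(fδ)/sin δ ≈ 0.484.
p = a·p₁ + b·p₂ ≈ (-0.011, 0.493, 0.870); φ = arcsin(p_z) ≈ 60.46°, λ = atan2(p_y, p_x) ≈ 91.27°.

≈ lat 60.5°N, lon 91.3°E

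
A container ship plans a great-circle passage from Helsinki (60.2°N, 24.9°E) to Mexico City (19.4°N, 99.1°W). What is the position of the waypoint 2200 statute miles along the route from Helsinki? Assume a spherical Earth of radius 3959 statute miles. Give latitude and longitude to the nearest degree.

From cos δ = sin φ₁ sin φ₂ + cos φ₁ cos φ₂ cos Δλ, the central angle is δ ≈ 1.545 rad (88.5°). The total great-circle distance is δ·R ≈ 1.545 × 3959 ≈ 6115 mi, so the target fraction is f = 2200/6115 ≈ 0.360.
Interpolate at f ≈ 0.360 with slerp weights a = sin((1−f)δ)/sin δ ≈ 0.836, b = sin(fδ)/sin δ ≈ 0.528.
p = a·p₁ + b·p₂ ≈ (0.298, -0.317, 0.901); φ = arcsin(p_z) ≈ 64.23°, λ = atan2(p_y, p_x) ≈ -46.73°.

≈ (64°N, 47°W)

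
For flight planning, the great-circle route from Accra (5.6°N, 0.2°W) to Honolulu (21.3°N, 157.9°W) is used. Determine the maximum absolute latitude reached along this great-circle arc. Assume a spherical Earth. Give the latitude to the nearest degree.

The great circle lies in the plane with unit normal n̂ = (p₁ × p₂)/|p₁ × p₂|.
Here n̂_z ≈ -0.619; the vertex latitude is φ_max = arccos|n̂_z| ≈ 51.8°.
Check via Clairaut: cos φ_max = |cos φ₁| · sin C = cos(5.6°)·sin(38.4°) ≈ 0.619, again giving ≈ 51.8°.

≈ 52°N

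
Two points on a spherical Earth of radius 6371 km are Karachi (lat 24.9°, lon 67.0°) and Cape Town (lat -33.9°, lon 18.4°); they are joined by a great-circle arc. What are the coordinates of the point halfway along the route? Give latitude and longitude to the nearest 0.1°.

≈ lat -4.9°, lon 43.8°

Write both endpoints as unit vectors p₁, p₂ with components (cos φ cos λ, cos φ sin λ, sin φ).
The central angle between the endpoints is δ = arccos(p₁·p₂) ≈ 1.305 rad (74.7°).
Interpolate at f = 1/2 with slerp weights a = sin((1−f)δ)/sin δ ≈ 0.629, b = sin(fδ)/sin δ ≈ 0.629.
p = a·p₁ + b·p₂ ≈ (0.719, 0.690, -0.086); φ = arcsin(p_z) ≈ -4.93°, λ = atan2(p_y, p_x) ≈ 43.85°.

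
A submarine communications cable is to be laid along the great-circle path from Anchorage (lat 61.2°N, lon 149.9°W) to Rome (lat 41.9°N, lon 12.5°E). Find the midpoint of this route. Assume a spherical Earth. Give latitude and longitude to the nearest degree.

≈ lat 78°N, lon 15°W

Convert each endpoint to a unit vector on the sphere (x = cos φ cos λ, y = cos φ sin λ, z = sin φ).
The central angle between the endpoints is δ = arccos(p₁·p₂) ≈ 1.325 rad (75.9°).
Interpolate at f = 1/2 with slerp weights a = sin((1−f)δ)/sin δ ≈ 0.634, b = sin(fδ)/sin δ ≈ 0.634.
p = a·p₁ + b·p₂ ≈ (0.197, -0.051, 0.979); φ = arcsin(p_z) ≈ 78.29°, λ = atan2(p_y, p_x) ≈ -14.56°.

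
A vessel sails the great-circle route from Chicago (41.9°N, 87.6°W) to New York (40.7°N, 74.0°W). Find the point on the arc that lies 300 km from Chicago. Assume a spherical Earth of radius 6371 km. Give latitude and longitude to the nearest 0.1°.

Write both endpoints as unit vectors p₁, p₂ with components (cos φ cos λ, cos φ sin λ, sin φ).
The central angle between the endpoints is δ = arccos(p₁·p₂) ≈ 0.179 rad (10.3°). The total great-circle distance is δ·R ≈ 0.179 × 6371 ≈ 1143 km, so the target fraction is f = 300/1143 ≈ 0.263.
Interpolate at f ≈ 0.263 with slerp weights a = sin((1−f)δ)/sin δ ≈ 0.739, b = sin(fδ)/sin δ ≈ 0.264.
p = a·p₁ + b·p₂ ≈ (0.078, -0.742, 0.666); φ = arcsin(p_z) ≈ 41.74°, λ = atan2(p_y, p_x) ≈ -83.99°.

≈ 41.7°N, 84.0°W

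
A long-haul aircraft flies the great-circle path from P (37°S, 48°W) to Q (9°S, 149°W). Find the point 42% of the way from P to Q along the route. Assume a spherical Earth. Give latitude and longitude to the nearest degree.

≈ (36°S, 97°W)

Write both endpoints as unit vectors p₁, p₂ with components (cos φ cos λ, cos φ sin λ, sin φ).
The central angle between the endpoints is δ = arccos(p₁·p₂) ≈ 1.627 rad (93.2°).
Interpolate at f = 0.42 with slerp weights a = sin((1−f)δ)/sin δ ≈ 0.811, b = sin(fδ)/sin δ ≈ 0.632.
p = a·p₁ + b·p₂ ≈ (-0.102, -0.803, -0.587); φ = arcsin(p_z) ≈ -35.95°, λ = atan2(p_y, p_x) ≈ -97.24°.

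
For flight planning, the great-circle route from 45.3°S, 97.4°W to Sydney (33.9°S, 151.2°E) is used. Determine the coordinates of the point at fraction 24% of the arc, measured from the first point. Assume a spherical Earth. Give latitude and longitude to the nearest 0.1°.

≈ 54.5°S, 123.6°W

Convert each endpoint to a unit vector on the sphere (x = cos φ cos λ, y = cos φ sin λ, z = sin φ).
The central angle between the endpoints is δ = arccos(p₁·p₂) ≈ 1.386 rad (79.4°).
Interpolate at f = 0.24 with slerp weights a = sin((1−f)δ)/sin δ ≈ 0.884, b = sin(fδ)/sin δ ≈ 0.332.
p = a·p₁ + b·p₂ ≈ (-0.322, -0.484, -0.814); φ = arcsin(p_z) ≈ -54.47°, λ = atan2(p_y, p_x) ≈ -123.62°.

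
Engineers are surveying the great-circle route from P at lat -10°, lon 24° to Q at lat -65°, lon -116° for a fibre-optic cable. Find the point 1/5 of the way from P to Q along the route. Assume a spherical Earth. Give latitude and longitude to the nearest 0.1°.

≈ lat -29.0°, lon 17.9°

The haversine formula gives a central angle δ ≈ 1.733 rad (99.3°) between the endpoints.
Interpolate at f = 1/5 with slerp weights a = sin((1−f)δ)/sin δ ≈ 0.996, b = sin(fδ)/sin δ ≈ 0.344.
p = a·p₁ + b·p₂ ≈ (0.832, 0.268, -0.485); φ = arcsin(p_z) ≈ -29.01°, λ = atan2(p_y, p_x) ≈ 17.86°.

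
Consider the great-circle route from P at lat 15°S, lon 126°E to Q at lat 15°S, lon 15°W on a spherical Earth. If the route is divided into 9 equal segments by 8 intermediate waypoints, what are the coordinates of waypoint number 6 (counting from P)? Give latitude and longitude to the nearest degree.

≈ lat 36°S, lon 28°E

From cos δ = sin φ₁ sin φ₂ + cos φ₁ cos φ₂ cos Δλ, the central angle is δ ≈ 2.289 rad (131.2°).
Interpolate at f = 6/9 with slerp weights a = sin((1−f)δ)/sin δ ≈ 0.918, b = sin(fδ)/sin δ ≈ 1.327.
p = a·p₁ + b·p₂ ≈ (0.717, 0.386, -0.581); φ = arcsin(p_z) ≈ -35.52°, λ = atan2(p_y, p_x) ≈ 28.28°.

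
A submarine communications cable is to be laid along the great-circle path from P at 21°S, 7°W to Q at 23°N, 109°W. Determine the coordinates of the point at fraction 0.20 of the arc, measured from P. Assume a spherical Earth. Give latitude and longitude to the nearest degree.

≈ 13°S, 28°W

From cos δ = sin φ₁ sin φ₂ + cos φ₁ cos φ₂ cos Δλ, the central angle is δ ≈ 1.895 rad (108.6°).
Interpolate at f = 0.20 with slerp weights a = sin((1−f)δ)/sin δ ≈ 1.053, b = sin(fδ)/sin δ ≈ 0.390.
p = a·p₁ + b·p₂ ≈ (0.859, -0.460, -0.225); φ = arcsin(p_z) ≈ -13.00°, λ = atan2(p_y, p_x) ≈ -28.15°.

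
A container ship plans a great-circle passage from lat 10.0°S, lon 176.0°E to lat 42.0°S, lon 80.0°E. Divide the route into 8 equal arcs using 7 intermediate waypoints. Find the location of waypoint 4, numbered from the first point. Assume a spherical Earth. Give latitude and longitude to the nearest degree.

≈ lat 36°S, lon 137°E

Convert each endpoint to a unit vector on the sphere (x = cos φ cos λ, y = cos φ sin λ, z = sin φ).
The central angle between the endpoints is δ = arccos(p₁·p₂) ≈ 1.531 rad (87.7°).
Interpolate at f = 4/8 with slerp weights a = sin((1−f)δ)/sin δ ≈ 0.693, b = sin(fδ)/sin δ ≈ 0.693.
p = a·p₁ + b·p₂ ≈ (-0.592, 0.555, -0.584); φ = arcsin(p_z) ≈ -35.76°, λ = atan2(p_y, p_x) ≈ 136.83°.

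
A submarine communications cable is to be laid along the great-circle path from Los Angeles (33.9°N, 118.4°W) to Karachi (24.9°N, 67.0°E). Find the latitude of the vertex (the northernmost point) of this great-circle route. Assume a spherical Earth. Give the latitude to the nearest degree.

The great circle lies in the plane with unit normal n̂ = (p₁ × p₂)/|p₁ × p₂|.
Here n̂_z ≈ -0.083; the vertex latitude is φ_max = arccos|n̂_z| ≈ 85.3°.
Check via Clairaut: cos φ_max = |cos φ₁| · sin C = cos(33.9°)·sin(5.7°) ≈ 0.083, again giving ≈ 85.3°.

≈ 85°N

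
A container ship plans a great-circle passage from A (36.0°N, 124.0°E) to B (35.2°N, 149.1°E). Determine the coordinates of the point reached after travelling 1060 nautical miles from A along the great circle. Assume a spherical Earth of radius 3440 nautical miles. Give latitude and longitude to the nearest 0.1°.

≈ (35.6°N, 145.8°E)

Convert each endpoint to a unit vector on the sphere (x = cos φ cos λ, y = cos φ sin λ, z = sin φ).
The central angle between the endpoints is δ = arccos(p₁·p₂) ≈ 0.355 rad (20.4°). The total great-circle distance is δ·R ≈ 0.355 × 3440 ≈ 1223 nmi, so the target fraction is f = 1060/1223 ≈ 0.867.
Interpolate at f ≈ 0.867 with slerp weights a = sin((1−f)δ)/sin δ ≈ 0.136, b = sin(fδ)/sin δ ≈ 0.871.
p = a·p₁ + b·p₂ ≈ (-0.673, 0.457, 0.582); φ = arcsin(p_z) ≈ 35.61°, λ = atan2(p_y, p_x) ≈ 145.81°.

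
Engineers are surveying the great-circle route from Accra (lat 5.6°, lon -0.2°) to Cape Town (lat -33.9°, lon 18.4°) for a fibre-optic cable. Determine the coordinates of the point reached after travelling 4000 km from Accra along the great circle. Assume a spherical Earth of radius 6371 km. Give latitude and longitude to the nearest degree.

Convert each endpoint to a unit vector on the sphere (x = cos φ cos λ, y = cos φ sin λ, z = sin φ).
The central angle between the endpoints is δ = arccos(p₁·p₂) ≈ 0.755 rad (43.2°). The total great-circle distance is δ·R ≈ 0.755 × 6371 ≈ 4808 km, so the target fraction is f = 4000/4808 ≈ 0.832.
Interpolate at f ≈ 0.832 with slerp weights a = sin((1−f)δ)/sin δ ≈ 0.185, b = sin(fδ)/sin δ ≈ 0.857.
p = a·p₁ + b·p₂ ≈ (0.859, 0.224, -0.460); φ = arcsin(p_z) ≈ -27.40°, λ = atan2(p_y, p_x) ≈ 14.61°.

≈ lat -27°, lon 15°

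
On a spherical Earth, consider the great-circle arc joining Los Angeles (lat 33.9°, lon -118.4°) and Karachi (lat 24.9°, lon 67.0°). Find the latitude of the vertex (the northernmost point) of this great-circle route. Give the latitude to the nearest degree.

≈ 85°

The great circle lies in the plane with unit normal n̂ = (p₁ × p₂)/|p₁ × p₂|.
Here n̂_z ≈ -0.083; the vertex latitude is φ_max = arccos|n̂_z| ≈ 85.3°.
Check via Clairaut: cos φ_max = |cos φ₁| · sin C = cos(33.9°)·sin(5.7°) ≈ 0.083, again giving ≈ 85.3°.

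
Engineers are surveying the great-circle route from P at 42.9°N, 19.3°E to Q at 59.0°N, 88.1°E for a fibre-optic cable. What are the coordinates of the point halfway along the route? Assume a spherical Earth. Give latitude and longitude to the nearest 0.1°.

From cos δ = sin φ₁ sin φ₂ + cos φ₁ cos φ₂ cos Δλ, the central angle is δ ≈ 0.767 rad (44.0°).
Interpolate at f = 1/2 with slerp weights a = sin((1−f)δ)/sin δ ≈ 0.539, b = sin(fδ)/sin δ ≈ 0.539.
p = a·p₁ + b·p₂ ≈ (0.382, 0.408, 0.829); φ = arcsin(p_z) ≈ 56.02°, λ = atan2(p_y, p_x) ≈ 46.89°.

≈ 56.0°N, 46.9°E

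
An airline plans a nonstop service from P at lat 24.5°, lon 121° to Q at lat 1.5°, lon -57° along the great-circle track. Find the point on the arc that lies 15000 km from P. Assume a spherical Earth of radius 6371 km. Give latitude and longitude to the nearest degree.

Write both endpoints as unit vectors p₁, p₂ with components (cos φ cos λ, cos φ sin λ, sin φ).
The central angle between the endpoints is δ = arccos(p₁·p₂) ≈ 2.687 rad (153.9°). The total great-circle distance is δ·R ≈ 2.687 × 6371 ≈ 17116 km, so the target fraction is f = 15000/17116 ≈ 0.876.
Interpolate at f ≈ 0.876 with slerp weights a = sin((1−f)δ)/sin δ ≈ 0.742, b = sin(fδ)/sin δ ≈ 1.612.
p = a·p₁ + b·p₂ ≈ (0.530, -0.773, 0.350); φ = arcsin(p_z) ≈ 20.48°, λ = atan2(p_y, p_x) ≈ -55.56°.

≈ lat 20°, lon -56°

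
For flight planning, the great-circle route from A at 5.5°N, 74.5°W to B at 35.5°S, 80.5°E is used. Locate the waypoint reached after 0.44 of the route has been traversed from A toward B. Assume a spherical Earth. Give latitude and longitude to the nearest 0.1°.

Write both endpoints as unit vectors p₁, p₂ with components (cos φ cos λ, cos φ sin λ, sin φ).
The central angle between the endpoints is δ = arccos(p₁·p₂) ≈ 2.482 rad (142.2°).
Interpolate at f = 0.44 with slerp weights a = sin((1−f)δ)/sin δ ≈ 1.605, b = sin(fδ)/sin δ ≈ 1.448.
p = a·p₁ + b·p₂ ≈ (0.621, -0.377, -0.687); φ = arcsin(p_z) ≈ -43.39°, λ = atan2(p_y, p_x) ≈ -31.22°.

≈ 43.4°S, 31.2°W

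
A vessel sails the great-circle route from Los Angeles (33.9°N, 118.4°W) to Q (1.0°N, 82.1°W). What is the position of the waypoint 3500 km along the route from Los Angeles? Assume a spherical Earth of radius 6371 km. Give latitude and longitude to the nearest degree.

From cos δ = sin φ₁ sin φ₂ + cos φ₁ cos φ₂ cos Δλ, the central angle is δ ≈ 0.825 rad (47.3°). The total great-circle distance is δ·R ≈ 0.825 × 6371 ≈ 5256 km, so the target fraction is f = 3500/5256 ≈ 0.666.
Interpolate at f ≈ 0.666 with slerp weights a = sin((1−f)δ)/sin δ ≈ 0.371, b = sin(fδ)/sin δ ≈ 0.711.
p = a·p₁ + b·p₂ ≈ (-0.049, -0.975, 0.219); φ = arcsin(p_z) ≈ 12.65°, λ = atan2(p_y, p_x) ≈ -92.85°.

≈ (13°N, 93°W)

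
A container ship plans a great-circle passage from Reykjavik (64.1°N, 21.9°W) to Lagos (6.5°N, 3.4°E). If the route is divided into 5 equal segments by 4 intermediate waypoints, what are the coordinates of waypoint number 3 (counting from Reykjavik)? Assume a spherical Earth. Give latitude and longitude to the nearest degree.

≈ 30°N, 2°W

Write both endpoints as unit vectors p₁, p₂ with components (cos φ cos λ, cos φ sin λ, sin φ).
The central angle between the endpoints is δ = arccos(p₁·p₂) ≈ 1.054 rad (60.4°).
Interpolate at f = 3/5 with slerp weights a = sin((1−f)δ)/sin δ ≈ 0.471, b = sin(fδ)/sin δ ≈ 0.680.
p = a·p₁ + b·p₂ ≈ (0.865, -0.037, 0.500); φ = arcsin(p_z) ≈ 30.02°, λ = atan2(p_y, p_x) ≈ -2.42°.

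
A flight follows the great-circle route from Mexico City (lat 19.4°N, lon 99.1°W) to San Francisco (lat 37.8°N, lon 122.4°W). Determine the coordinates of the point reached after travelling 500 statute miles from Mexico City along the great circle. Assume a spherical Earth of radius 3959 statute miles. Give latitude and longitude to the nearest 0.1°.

From cos δ = sin φ₁ sin φ₂ + cos φ₁ cos φ₂ cos Δλ, the central angle is δ ≈ 0.478 rad (27.4°). The total great-circle distance is δ·R ≈ 0.478 × 3959 ≈ 1891 mi, so the target fraction is f = 500/1891 ≈ 0.264.
Interpolate at f ≈ 0.264 with slerp weights a = sin((1−f)δ)/sin δ ≈ 0.749, b = sin(fδ)/sin δ ≈ 0.274.
p = a·p₁ + b·p₂ ≈ (-0.228, -0.880, 0.417); φ = arcsin(p_z) ≈ 24.62°, λ = atan2(p_y, p_x) ≈ -104.51°.

≈ lat 24.6°N, lon 104.5°W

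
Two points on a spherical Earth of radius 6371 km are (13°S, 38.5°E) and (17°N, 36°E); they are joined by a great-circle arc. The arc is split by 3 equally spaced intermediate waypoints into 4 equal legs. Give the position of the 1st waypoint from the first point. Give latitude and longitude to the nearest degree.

Write both endpoints as unit vectors p₁, p₂ with components (cos φ cos λ, cos φ sin λ, sin φ).
The central angle between the endpoints is δ = arccos(p₁·p₂) ≈ 0.525 rad (30.1°).
Interpolate at f = 1/4 with slerp weights a = sin((1−f)δ)/sin δ ≈ 0.765, b = sin(fδ)/sin δ ≈ 0.261.
p = a·p₁ + b·p₂ ≈ (0.786, 0.611, -0.096); φ = arcsin(p_z) ≈ -5.50°, λ = atan2(p_y, p_x) ≈ 37.87°.

≈ (6°S, 38°E)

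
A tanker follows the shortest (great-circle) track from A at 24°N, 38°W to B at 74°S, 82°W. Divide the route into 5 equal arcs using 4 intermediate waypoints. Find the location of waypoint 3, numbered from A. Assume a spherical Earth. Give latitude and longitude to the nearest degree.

≈ 36°S, 50°W

Write both endpoints as unit vectors p₁, p₂ with components (cos φ cos λ, cos φ sin λ, sin φ).
The central angle between the endpoints is δ = arccos(p₁·p₂) ≈ 1.782 rad (102.1°).
Interpolate at f = 3/5 with slerp weights a = sin((1−f)δ)/sin δ ≈ 0.669, b = sin(fδ)/sin δ ≈ 0.897.
p = a·p₁ + b·p₂ ≈ (0.516, -0.621, -0.590); φ = arcsin(p_z) ≈ -36.16°, λ = atan2(p_y, p_x) ≈ -50.28°.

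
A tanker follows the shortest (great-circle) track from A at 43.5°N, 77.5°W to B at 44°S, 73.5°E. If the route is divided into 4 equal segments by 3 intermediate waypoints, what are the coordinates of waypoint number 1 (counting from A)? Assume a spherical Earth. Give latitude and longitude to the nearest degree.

≈ 26°N, 33°W

Write both endpoints as unit vectors p₁, p₂ with components (cos φ cos λ, cos φ sin λ, sin φ).
The central angle between the endpoints is δ = arccos(p₁·p₂) ≈ 2.778 rad (159.2°).
Interpolate at f = 1/4 with slerp weights a = sin((1−f)δ)/sin δ ≈ 2.449, b = sin(fδ)/sin δ ≈ 1.798.
p = a·p₁ + b·p₂ ≈ (0.752, -0.494, 0.437); φ = arcsin(p_z) ≈ 25.89°, λ = atan2(p_y, p_x) ≈ -33.31°.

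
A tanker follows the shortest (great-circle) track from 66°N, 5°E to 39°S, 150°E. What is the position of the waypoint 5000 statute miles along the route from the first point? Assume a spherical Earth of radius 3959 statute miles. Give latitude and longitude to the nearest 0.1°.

Write both endpoints as unit vectors p₁, p₂ with components (cos φ cos λ, cos φ sin λ, sin φ).
The central angle between the endpoints is δ = arccos(p₁·p₂) ≈ 2.557 rad (146.5°). The total great-circle distance is δ·R ≈ 2.557 × 3959 ≈ 10122 mi, so the target fraction is f = 5000/10122 ≈ 0.494.
Interpolate at f ≈ 0.494 with slerp weights a = sin((1−f)δ)/sin δ ≈ 1.743, b = sin(fδ)/sin δ ≈ 1.726.
p = a·p₁ + b·p₂ ≈ (-0.456, 0.733, 0.505); φ = arcsin(p_z) ≈ 30.36°, λ = atan2(p_y, p_x) ≈ 121.89°.

≈ 30.4°N, 121.9°E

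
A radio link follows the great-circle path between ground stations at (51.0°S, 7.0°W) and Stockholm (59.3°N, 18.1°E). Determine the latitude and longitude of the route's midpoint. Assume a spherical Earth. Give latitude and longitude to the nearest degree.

≈ (4°N, 4°E)

The haversine formula gives a central angle δ ≈ 1.958 rad (112.2°) between the endpoints.
Interpolate at f = 1/2 with slerp weights a = sin((1−f)δ)/sin δ ≈ 0.896, b = sin(fδ)/sin δ ≈ 0.896.
p = a·p₁ + b·p₂ ≈ (0.995, 0.073, 0.074); φ = arcsin(p_z) ≈ 4.25°, λ = atan2(p_y, p_x) ≈ 4.22°.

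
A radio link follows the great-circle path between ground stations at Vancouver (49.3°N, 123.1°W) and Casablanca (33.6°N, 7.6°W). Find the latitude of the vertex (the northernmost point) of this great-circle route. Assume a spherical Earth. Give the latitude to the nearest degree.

The great circle lies in the plane with unit normal n̂ = (p₁ × p₂)/|p₁ × p₂|.
Here n̂_z ≈ +0.499; the vertex latitude is φ_max = arccos|n̂_z| ≈ 60.1°.
Check via Clairaut: cos φ_max = |cos φ₁| · sin C = cos(49.3°)·sin(49.9°) ≈ 0.499, again giving ≈ 60.1°.

≈ 60°N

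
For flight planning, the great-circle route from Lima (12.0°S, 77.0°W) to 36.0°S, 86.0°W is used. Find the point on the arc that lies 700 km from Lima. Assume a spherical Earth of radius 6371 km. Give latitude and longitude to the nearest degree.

Write both endpoints as unit vectors p₁, p₂ with components (cos φ cos λ, cos φ sin λ, sin φ).
The central angle between the endpoints is δ = arccos(p₁·p₂) ≈ 0.442 rad (25.3°). The total great-circle distance is δ·R ≈ 0.442 × 6371 ≈ 2817 km, so the target fraction is f = 700/2817 ≈ 0.248.
Interpolate at f ≈ 0.248 with slerp weights a = sin((1−f)δ)/sin δ ≈ 0.762, b = sin(fδ)/sin δ ≈ 0.256.
p = a·p₁ + b·p₂ ≈ (0.182, -0.933, -0.309); φ = arcsin(p_z) ≈ -18.01°, λ = atan2(p_y, p_x) ≈ -78.95°.

≈ 18°S, 79°W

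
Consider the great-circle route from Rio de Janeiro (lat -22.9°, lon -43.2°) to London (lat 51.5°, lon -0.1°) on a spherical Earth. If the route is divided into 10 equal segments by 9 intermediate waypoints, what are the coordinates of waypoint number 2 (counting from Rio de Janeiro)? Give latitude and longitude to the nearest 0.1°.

Convert each endpoint to a unit vector on the sphere (x = cos φ cos λ, y = cos φ sin λ, z = sin φ).
The central angle between the endpoints is δ = arccos(p₁·p₂) ≈ 1.456 rad (83.4°).
Interpolate at f = 2/10 with slerp weights a = sin((1−f)δ)/sin δ ≈ 0.925, b = sin(fδ)/sin δ ≈ 0.289.
p = a·p₁ + b·p₂ ≈ (0.801, -0.584, -0.134); φ = arcsin(p_z) ≈ -7.68°, λ = atan2(p_y, p_x) ≈ -36.07°.

≈ lat -7.7°, lon -36.1°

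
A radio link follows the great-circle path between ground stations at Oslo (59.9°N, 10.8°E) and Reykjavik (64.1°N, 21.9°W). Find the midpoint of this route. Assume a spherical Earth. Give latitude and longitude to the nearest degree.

Convert each endpoint to a unit vector on the sphere (x = cos φ cos λ, y = cos φ sin λ, z = sin φ).
The central angle between the endpoints is δ = arccos(p₁·p₂) ≈ 0.274 rad (15.7°).
Interpolate at f = 1/2 with slerp weights a = sin((1−f)δ)/sin δ ≈ 0.505, b = sin(fδ)/sin δ ≈ 0.505.
p = a·p₁ + b·p₂ ≈ (0.453, -0.035, 0.891); φ = arcsin(p_z) ≈ 62.96°, λ = atan2(p_y, p_x) ≈ -4.39°.

≈ 63°N, 4°W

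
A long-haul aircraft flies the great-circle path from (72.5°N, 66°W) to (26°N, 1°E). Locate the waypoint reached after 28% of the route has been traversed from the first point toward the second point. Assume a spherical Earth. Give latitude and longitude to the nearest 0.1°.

≈ (63.5°N, 28.2°W)

Convert each endpoint to a unit vector on the sphere (x = cos φ cos λ, y = cos φ sin λ, z = sin φ).
The central angle between the endpoints is δ = arccos(p₁·p₂) ≈ 1.020 rad (58.4°).
Interpolate at f = 0.28 with slerp weights a = sin((1−f)δ)/sin δ ≈ 0.786, b = sin(fδ)/sin δ ≈ 0.331.
p = a·p₁ + b·p₂ ≈ (0.393, -0.211, 0.895); φ = arcsin(p_z) ≈ 63.50°, λ = atan2(p_y, p_x) ≈ -28.20°.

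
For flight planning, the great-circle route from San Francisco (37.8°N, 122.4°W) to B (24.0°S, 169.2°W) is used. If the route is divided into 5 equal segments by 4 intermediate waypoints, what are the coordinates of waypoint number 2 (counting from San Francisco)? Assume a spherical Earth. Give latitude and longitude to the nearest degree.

≈ (14°N, 143°W)

Convert each endpoint to a unit vector on the sphere (x = cos φ cos λ, y = cos φ sin λ, z = sin φ).
The central angle between the endpoints is δ = arccos(p₁·p₂) ≈ 1.323 rad (75.8°).
Interpolate at f = 2/5 with slerp weights a = sin((1−f)δ)/sin δ ≈ 0.736, b = sin(fδ)/sin δ ≈ 0.521.
p = a·p₁ + b·p₂ ≈ (-0.779, -0.580, 0.239); φ = arcsin(p_z) ≈ 13.83°, λ = atan2(p_y, p_x) ≈ -143.33°.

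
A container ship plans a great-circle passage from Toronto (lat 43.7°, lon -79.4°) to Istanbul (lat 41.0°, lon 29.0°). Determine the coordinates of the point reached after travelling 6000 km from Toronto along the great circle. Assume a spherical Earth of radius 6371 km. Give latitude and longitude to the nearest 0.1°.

Write both endpoints as unit vectors p₁, p₂ with components (cos φ cos λ, cos φ sin λ, sin φ).
The central angle between the endpoints is δ = arccos(p₁·p₂) ≈ 1.286 rad (73.7°). The total great-circle distance is δ·R ≈ 1.286 × 6371 ≈ 8193 km, so the target fraction is f = 6000/8193 ≈ 0.732.
Interpolate at f ≈ 0.732 with slerp weights a = sin((1−f)δ)/sin δ ≈ 0.352, b = sin(fδ)/sin δ ≈ 0.843.
p = a·p₁ + b·p₂ ≈ (0.603, 0.058, 0.796); φ = arcsin(p_z) ≈ 52.72°, λ = atan2(p_y, p_x) ≈ 5.54°.

≈ lat 52.7°, lon 5.5°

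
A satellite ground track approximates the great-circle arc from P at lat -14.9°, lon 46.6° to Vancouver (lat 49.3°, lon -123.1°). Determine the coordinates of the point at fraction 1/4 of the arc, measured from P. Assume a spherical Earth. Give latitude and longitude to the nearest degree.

Write both endpoints as unit vectors p₁, p₂ with components (cos φ cos λ, cos φ sin λ, sin φ).
The central angle between the endpoints is δ = arccos(p₁·p₂) ≈ 2.523 rad (144.6°).
Interpolate at f = 1/4 with slerp weights a = sin((1−f)δ)/sin δ ≈ 1.637, b = sin(fδ)/sin δ ≈ 1.018.
p = a·p₁ + b·p₂ ≈ (0.724, 0.593, 0.351); φ = arcsin(p_z) ≈ 20.53°, λ = atan2(p_y, p_x) ≈ 39.32°.

≈ lat 21°, lon 39°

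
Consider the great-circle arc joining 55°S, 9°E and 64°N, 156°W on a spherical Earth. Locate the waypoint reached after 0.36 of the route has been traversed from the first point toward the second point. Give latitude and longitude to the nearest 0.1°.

The haversine formula gives a central angle δ ≈ 2.937 rad (168.3°) between the endpoints.
Interpolate at f = 0.36 with slerp weights a = sin((1−f)δ)/sin δ ≈ 4.687, b = sin(fδ)/sin δ ≈ 4.285.
p = a·p₁ + b·p₂ ≈ (0.939, -0.343, 0.012); φ = arcsin(p_z) ≈ 0.70°, λ = atan2(p_y, p_x) ≈ -20.09°.

≈ 0.7°N, 20.1°W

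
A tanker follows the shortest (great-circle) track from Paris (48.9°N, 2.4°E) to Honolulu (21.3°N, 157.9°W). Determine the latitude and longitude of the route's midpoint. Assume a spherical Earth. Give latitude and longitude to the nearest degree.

Convert each endpoint to a unit vector on the sphere (x = cos φ cos λ, y = cos φ sin λ, z = sin φ).
The central angle between the endpoints is δ = arccos(p₁·p₂) ≈ 1.879 rad (107.6°).
Interpolate at f = 1/2 with slerp weights a = sin((1−f)δ)/sin δ ≈ 0.847, b = sin(fδ)/sin δ ≈ 0.847.
p = a·p₁ + b·p₂ ≈ (-0.175, -0.274, 0.946); φ = arcsin(p_z) ≈ 71.06°, λ = atan2(p_y, p_x) ≈ -122.58°.

≈ 71°N, 123°W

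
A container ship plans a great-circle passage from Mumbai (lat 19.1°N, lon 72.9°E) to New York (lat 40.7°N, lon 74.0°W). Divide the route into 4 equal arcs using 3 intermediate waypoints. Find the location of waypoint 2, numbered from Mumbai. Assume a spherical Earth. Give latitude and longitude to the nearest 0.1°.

Convert each endpoint to a unit vector on the sphere (x = cos φ cos λ, y = cos φ sin λ, z = sin φ).
The central angle between the endpoints is δ = arccos(p₁·p₂) ≈ 1.968 rad (112.8°).
Interpolate at f = 2/4 with slerp weights a = sin((1−f)δ)/sin δ ≈ 0.903, b = sin(fδ)/sin δ ≈ 0.903.
p = a·p₁ + b·p₂ ≈ (0.440, 0.157, 0.884); φ = arcsin(p_z) ≈ 62.16°, λ = atan2(p_y, p_x) ≈ 19.71°.

≈ lat 62.2°N, lon 19.7°E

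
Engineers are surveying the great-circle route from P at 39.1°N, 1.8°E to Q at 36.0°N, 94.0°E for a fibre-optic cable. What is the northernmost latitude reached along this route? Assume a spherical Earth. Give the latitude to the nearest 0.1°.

≈ 48.0°N

The great circle lies in the plane with unit normal n̂ = (p₁ × p₂)/|p₁ × p₂|.
Here n̂_z ≈ +0.669; the vertex latitude is φ_max = arccos|n̂_z| ≈ 48.0°.
Check via Clairaut: cos φ_max = |cos φ₁| · sin C = cos(39.1°)·sin(59.5°) ≈ 0.669, again giving ≈ 48.0°.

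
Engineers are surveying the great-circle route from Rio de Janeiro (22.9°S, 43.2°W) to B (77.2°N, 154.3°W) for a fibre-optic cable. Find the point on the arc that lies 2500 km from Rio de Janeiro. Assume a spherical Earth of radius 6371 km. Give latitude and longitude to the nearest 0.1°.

≈ (1.0°S, 48.3°W)

Convert each endpoint to a unit vector on the sphere (x = cos φ cos λ, y = cos φ sin λ, z = sin φ).
The central angle between the endpoints is δ = arccos(p₁·p₂) ≈ 2.041 rad (116.9°). The total great-circle distance is δ·R ≈ 2.041 × 6371 ≈ 13002 km, so the target fraction is f = 2500/13002 ≈ 0.192.
Interpolate at f ≈ 0.192 with slerp weights a = sin((1−f)δ)/sin δ ≈ 1.118, b = sin(fδ)/sin δ ≈ 0.429.
p = a·p₁ + b·p₂ ≈ (0.665, -0.746, -0.017); φ = arcsin(p_z) ≈ -0.97°, λ = atan2(p_y, p_x) ≈ -48.29°.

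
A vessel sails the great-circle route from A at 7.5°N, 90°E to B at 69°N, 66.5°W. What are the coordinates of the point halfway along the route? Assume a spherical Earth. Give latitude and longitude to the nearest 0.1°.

Write both endpoints as unit vectors p₁, p₂ with components (cos φ cos λ, cos φ sin λ, sin φ).
The central angle between the endpoints is δ = arccos(p₁·p₂) ≈ 1.776 rad (101.8°).
Interpolate at f = 1/2 with slerp weights a = sin((1−f)δ)/sin δ ≈ 0.793, b = sin(fδ)/sin δ ≈ 0.793.
p = a·p₁ + b·p₂ ≈ (0.113, 0.525, 0.843); φ = arcsin(p_z) ≈ 57.50°, λ = atan2(p_y, p_x) ≈ 77.83°.

≈ 57.5°N, 77.8°E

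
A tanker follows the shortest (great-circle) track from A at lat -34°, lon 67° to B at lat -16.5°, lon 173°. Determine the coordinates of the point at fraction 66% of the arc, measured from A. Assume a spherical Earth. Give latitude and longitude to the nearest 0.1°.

From cos δ = sin φ₁ sin φ₂ + cos φ₁ cos φ₂ cos Δλ, the central angle is δ ≈ 1.631 rad (93.5°).
Interpolate at f = 0.66 with slerp weights a = sin((1−f)δ)/sin δ ≈ 0.528, b = sin(fδ)/sin δ ≈ 0.882.
p = a·p₁ + b·p₂ ≈ (-0.668, 0.506, -0.545); φ = arcsin(p_z) ≈ -33.06°, λ = atan2(p_y, p_x) ≈ 142.89°.

≈ lat -33.1°, lon 142.9°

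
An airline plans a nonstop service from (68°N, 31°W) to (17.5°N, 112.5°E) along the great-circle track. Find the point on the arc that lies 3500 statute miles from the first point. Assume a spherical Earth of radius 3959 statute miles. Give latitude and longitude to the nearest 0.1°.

≈ (55.7°N, 97.8°E)

Convert each endpoint to a unit vector on the sphere (x = cos φ cos λ, y = cos φ sin λ, z = sin φ).
The central angle between the endpoints is δ = arccos(p₁·p₂) ≈ 1.579 rad (90.5°). The total great-circle distance is δ·R ≈ 1.579 × 3959 ≈ 6252 mi, so the target fraction is f = 3500/6252 ≈ 0.560.
Interpolate at f ≈ 0.560 with slerp weights a = sin((1−f)δ)/sin δ ≈ 0.640, b = sin(fδ)/sin δ ≈ 0.773.
p = a·p₁ + b·p₂ ≈ (-0.077, 0.558, 0.826); φ = arcsin(p_z) ≈ 55.73°, λ = atan2(p_y, p_x) ≈ 97.82°.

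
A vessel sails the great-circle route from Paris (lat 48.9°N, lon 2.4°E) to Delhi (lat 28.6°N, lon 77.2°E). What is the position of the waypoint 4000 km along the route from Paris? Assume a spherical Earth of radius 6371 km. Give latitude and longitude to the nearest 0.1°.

≈ lat 42.3°N, lon 54.0°E

Write both endpoints as unit vectors p₁, p₂ with components (cos φ cos λ, cos φ sin λ, sin φ).
The central angle between the endpoints is δ = arccos(p₁·p₂) ≈ 1.033 rad (59.2°). The total great-circle distance is δ·R ≈ 1.033 × 6371 ≈ 6583 km, so the target fraction is f = 4000/6583 ≈ 0.608.
Interpolate at f ≈ 0.608 with slerp weights a = sin((1−f)δ)/sin δ ≈ 0.459, b = sin(fδ)/sin δ ≈ 0.684.
p = a·p₁ + b·p₂ ≈ (0.435, 0.598, 0.673); φ = arcsin(p_z) ≈ 42.33°, λ = atan2(p_y, p_x) ≈ 54.00°.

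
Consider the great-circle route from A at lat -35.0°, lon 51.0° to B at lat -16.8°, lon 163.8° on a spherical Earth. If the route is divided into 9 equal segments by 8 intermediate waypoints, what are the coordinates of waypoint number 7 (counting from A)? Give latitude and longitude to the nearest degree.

≈ lat -30°, lon 145°

Write both endpoints as unit vectors p₁, p₂ with components (cos φ cos λ, cos φ sin λ, sin φ).
The central angle between the endpoints is δ = arccos(p₁·p₂) ≈ 1.709 rad (97.9°).
Interpolate at f = 7/9 with slerp weights a = sin((1−f)δ)/sin δ ≈ 0.374, b = sin(fδ)/sin δ ≈ 0.980.
p = a·p₁ + b·p₂ ≈ (-0.708, 0.500, -0.498); φ = arcsin(p_z) ≈ -29.87°, λ = atan2(p_y, p_x) ≈ 144.77°.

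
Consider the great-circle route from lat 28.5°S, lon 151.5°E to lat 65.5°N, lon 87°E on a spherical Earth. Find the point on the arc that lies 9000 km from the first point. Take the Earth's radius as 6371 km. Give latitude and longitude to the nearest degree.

Convert each endpoint to a unit vector on the sphere (x = cos φ cos λ, y = cos φ sin λ, z = sin φ).
The central angle between the endpoints is δ = arccos(p₁·p₂) ≈ 1.852 rad (106.1°). The total great-circle distance is δ·R ≈ 1.852 × 6371 ≈ 11798 km, so the target fraction is f = 9000/11798 ≈ 0.763.
Interpolate at f ≈ 0.763 with slerp weights a = sin((1−f)δ)/sin δ ≈ 0.443, b = sin(fδ)/sin δ ≈ 1.028.
p = a·p₁ + b·p₂ ≈ (-0.319, 0.611, 0.724); φ = arcsin(p_z) ≈ 46.40°, λ = atan2(p_y, p_x) ≈ 117.59°.

≈ lat 46°N, lon 118°E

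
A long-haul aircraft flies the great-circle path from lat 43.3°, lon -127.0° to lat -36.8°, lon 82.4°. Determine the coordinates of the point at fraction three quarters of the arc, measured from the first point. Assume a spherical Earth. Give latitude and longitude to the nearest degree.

≈ lat -14°, lon 119°

Convert each endpoint to a unit vector on the sphere (x = cos φ cos λ, y = cos φ sin λ, z = sin φ).
The central angle between the endpoints is δ = arccos(p₁·p₂) ≈ 2.735 rad (156.7°).
Interpolate at f = 3/4 with slerp weights a = sin((1−f)δ)/sin δ ≈ 1.598, b = sin(fδ)/sin δ ≈ 2.243.
p = a·p₁ + b·p₂ ≈ (-0.462, 0.851, -0.248); φ = arcsin(p_z) ≈ -14.34°, λ = atan2(p_y, p_x) ≈ 118.50°.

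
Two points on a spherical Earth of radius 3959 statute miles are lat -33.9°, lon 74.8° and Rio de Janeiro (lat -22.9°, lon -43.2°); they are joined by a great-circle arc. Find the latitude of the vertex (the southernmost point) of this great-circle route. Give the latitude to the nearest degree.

The great circle lies in the plane with unit normal n̂ = (p₁ × p₂)/|p₁ × p₂|.
Here n̂_z ≈ -0.682; the vertex latitude is φ_max = arccos|n̂_z| ≈ 47.0°.
Check via Clairaut: cos φ_max = |cos φ₁| · sin C = cos(33.9°)·sin(124.7°) ≈ 0.682, again giving ≈ 47.0°.

≈ -47°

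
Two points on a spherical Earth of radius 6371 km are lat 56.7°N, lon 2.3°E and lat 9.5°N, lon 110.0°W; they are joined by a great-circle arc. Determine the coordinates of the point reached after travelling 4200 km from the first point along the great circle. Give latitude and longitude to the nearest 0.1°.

≈ lat 52.8°N, lon 65.6°W

Convert each endpoint to a unit vector on the sphere (x = cos φ cos λ, y = cos φ sin λ, z = sin φ).
The central angle between the endpoints is δ = arccos(p₁·p₂) ≈ 1.638 rad (93.9°). The total great-circle distance is δ·R ≈ 1.638 × 6371 ≈ 10438 km, so the target fraction is f = 4200/10438 ≈ 0.402.
Interpolate at f ≈ 0.402 with slerp weights a = sin((1−f)δ)/sin δ ≈ 0.832, b = sin(fδ)/sin δ ≈ 0.614.
p = a·p₁ + b·p₂ ≈ (0.249, -0.551, 0.797); φ = arcsin(p_z) ≈ 52.81°, λ = atan2(p_y, p_x) ≈ -65.64°.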